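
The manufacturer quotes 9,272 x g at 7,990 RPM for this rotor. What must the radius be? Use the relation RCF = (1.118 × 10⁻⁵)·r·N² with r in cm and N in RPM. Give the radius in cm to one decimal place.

r ≈ 13.0 cm

9272 = 1.118 × 10⁻⁵ × r × (7990)²
r = 9272 / (1.118 × 10⁻⁵ × 63,840,100) = 9272 / 713.7323 ≈ 12.991 cm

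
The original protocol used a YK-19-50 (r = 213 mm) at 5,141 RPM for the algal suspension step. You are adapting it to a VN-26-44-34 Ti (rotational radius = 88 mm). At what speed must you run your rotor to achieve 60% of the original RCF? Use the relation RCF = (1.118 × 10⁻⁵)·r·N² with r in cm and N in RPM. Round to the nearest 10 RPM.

Original rotor: r = 213 mm = 21.3 cm
RCF = 1.118 × 10⁻⁵ × r × N²
RCF_original = 1.118 × 10⁻⁵ × 21.3 × (5141)² = 1.118 × 10⁻⁵ × 21.3 × 26,429,881 ≈ 6,293.9 × g
Target RCF = 0.6 × 6,293.9 ≈ 3,776.3 × g
Your rotor: r = 88 mm = 8.8 cm
3,776.3 = 1.118 × 10⁻⁵ × 8.8 × N²
N² = 3,776.3 / (9.8384 × 10⁻⁵) = 38,383,274
N ≈ √38,383,274 ≈ 6,195.4

≈ 6200 RPM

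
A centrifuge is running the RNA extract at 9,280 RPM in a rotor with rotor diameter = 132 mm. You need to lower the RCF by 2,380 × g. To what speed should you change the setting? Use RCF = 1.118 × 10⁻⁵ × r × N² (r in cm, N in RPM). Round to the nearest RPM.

≈ 7339 RPM

r = 132 mm / 2 = 66 mm = 6.6 cm
Current RCF = 1.118 × 10⁻⁵ × 6.6 × (9280)² = 1.118 × 10⁻⁵ × 6.6 × 86,118,400 ≈ 6,354.5 × g
Target RCF = 6,354.5 − 2,380 = 3,974.5 × g
N² = 3,974.5 / (7.3788 × 10⁻⁵) = 53,863,772
N ≈ √53,863,772 ≈ 7,339.2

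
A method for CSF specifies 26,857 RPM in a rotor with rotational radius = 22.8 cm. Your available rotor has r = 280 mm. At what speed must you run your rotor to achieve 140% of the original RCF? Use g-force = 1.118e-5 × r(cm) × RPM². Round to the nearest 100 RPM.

28700 RPM

RCF_original = 1.118 × 10⁻⁵ × 22.8 × (26857)² = 1.118 × 10⁻⁵ × 22.8 × 721,298,449 ≈ 183,861.9 × g
Target RCF = 1.4 × 183,861.9 ≈ 257,406.7 × g
Your rotor: r = 280 mm = 28.0 cm
257,406.7 = 1.118 × 10⁻⁵ × 28 × N²
N² = 257,406.7 / (31.304 × 10⁻⁵) = 822,280,539
N ≈ √822,280,539 ≈ 28,675.4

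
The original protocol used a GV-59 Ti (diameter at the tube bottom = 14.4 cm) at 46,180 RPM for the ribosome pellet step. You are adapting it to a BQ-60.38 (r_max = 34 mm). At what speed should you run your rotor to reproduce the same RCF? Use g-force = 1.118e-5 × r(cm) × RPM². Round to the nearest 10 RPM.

67200 RPM

Original rotor: r = 14.4 / 2 = 7.2 cm
RCF = 1.118 × 10⁻⁵ × r × N²
RCF_original = 1.118 × 10⁻⁵ × 7.2 × (46180)² = 1.118 × 10⁻⁵ × 7.2 × 2,132,592,400 ≈ 171,665.2 × g
Your rotor: r = 34 mm = 3.4 cm
171,665.2 = 1.118 × 10⁻⁵ × 3.4 × N²
N² = 171,665.2 / (3.8012 × 10⁻⁵) = 4,516,079,133
N ≈ √4,516,079,133 ≈ 67,201.8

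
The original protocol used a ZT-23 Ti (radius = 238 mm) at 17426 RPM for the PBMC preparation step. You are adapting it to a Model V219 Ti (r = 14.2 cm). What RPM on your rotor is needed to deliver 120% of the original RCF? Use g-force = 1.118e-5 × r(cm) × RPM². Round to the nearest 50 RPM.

24700 RPM

Original rotor: r = 238 mm = 23.8 cm
RCF_original = 1.118 × 10⁻⁵ × 23.8 × (17426)² = 1.118 × 10⁻⁵ × 23.8 × 303,665,476 ≈ 80,800.5 × g
Target RCF = 1.2 × 80,800.5 ≈ 96,960.6 × g
96,960.6 = 1.118 × 10⁻⁵ × 14.2 × N²
N² = 96,960.6 / (15.8756 × 10⁻⁵) = 610,752,350
N ≈ √610,752,350 ≈ 24,713.4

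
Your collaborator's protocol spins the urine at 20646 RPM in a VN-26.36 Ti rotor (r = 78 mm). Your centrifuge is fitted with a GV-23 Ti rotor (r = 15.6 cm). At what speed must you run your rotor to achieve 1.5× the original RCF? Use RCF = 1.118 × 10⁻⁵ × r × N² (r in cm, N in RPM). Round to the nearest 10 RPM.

≈ 17880 RPM

Original rotor: r = 78 mm = 7.8 cm
RCF_original = 1.118 × 10⁻⁵ × 7.8 × (20646)² = 1.118 × 10⁻⁵ × 7.8 × 426,257,316 ≈ 37,171.3 × g
Target RCF = 1.5 × 37,171.3 ≈ 55,757 × g
55,757 = 1.118 × 10⁻⁵ × 15.6 × N²
N² = 55,757 / (17.4408 × 10⁻⁵) = 319,692,904
N ≈ √319,692,904 ≈ 17,880.0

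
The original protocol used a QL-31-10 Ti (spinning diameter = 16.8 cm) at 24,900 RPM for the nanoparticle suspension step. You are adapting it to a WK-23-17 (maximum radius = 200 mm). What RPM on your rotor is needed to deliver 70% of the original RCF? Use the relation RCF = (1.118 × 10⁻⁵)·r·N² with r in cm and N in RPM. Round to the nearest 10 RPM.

Original rotor: r = 16.8 / 2 = 8.4 cm
RCF_original = 1.118 × 10⁻⁵ × 8.4 × (24900)² = 1.118 × 10⁻⁵ × 8.4 × 620,010,000 ≈ 58,226.4 × g
Target RCF = 0.7 × 58,226.4 ≈ 40,758.5 × g
Your rotor: r = 200 mm = 20.0 cm
40,758.5 = 1.118 × 10⁻⁵ × 20 × N²
N² = 40,758.5 / (22.36 × 10⁻⁵) = 182,283,095
N ≈ √182,283,095 ≈ 13,501.2

13500 RPM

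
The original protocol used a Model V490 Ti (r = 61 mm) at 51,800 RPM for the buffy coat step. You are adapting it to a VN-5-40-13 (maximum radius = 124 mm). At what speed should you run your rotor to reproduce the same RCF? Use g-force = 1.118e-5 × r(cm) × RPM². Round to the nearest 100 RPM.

36300 RPM

Original rotor: r = 61 mm = 6.1 cm
RCF = 1.118 × 10⁻⁵ × r × N²
RCF_original = 1.118 × 10⁻⁵ × 6.1 × (51800)² = 1.118 × 10⁻⁵ × 6.1 × 2,683,240,000 ≈ 182,991.6 × g
Your rotor: r = 124 mm = 12.4 cm
182,991.6 = 1.118 × 10⁻⁵ × 12.4 × N²
N² = 182,991.6 / (13.8632 × 10⁻⁵) = 1,319,980,957
N ≈ √1,319,980,957 ≈ 36,331.5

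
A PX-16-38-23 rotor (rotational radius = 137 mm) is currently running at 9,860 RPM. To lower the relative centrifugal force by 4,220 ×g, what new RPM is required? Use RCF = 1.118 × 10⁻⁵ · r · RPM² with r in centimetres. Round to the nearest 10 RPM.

≈ 8350 RPM

r = 137 mm = 13.7 cm
Current RCF = 1.118 × 10⁻⁵ × 13.7 × (9860)² = 1.118 × 10⁻⁵ × 13.7 × 97,219,600 ≈ 14,890.7 × g
Target RCF = 14,890.7 − 4,220 = 10,670.7 × g
N² = 10,670.7 / (15.3166 × 10⁻⁵) = 69,667,550
N ≈ √69,667,550 ≈ 8,346.7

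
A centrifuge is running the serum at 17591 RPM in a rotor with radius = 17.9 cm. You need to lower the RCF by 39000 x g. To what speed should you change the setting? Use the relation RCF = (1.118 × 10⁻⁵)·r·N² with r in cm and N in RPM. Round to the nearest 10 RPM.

N₂ ≈ 10700 RPM

Current RCF = 1.118 × 10⁻⁵ × 17.9 × (17591)² = 1.118 × 10⁻⁵ × 17.9 × 309,443,281 ≈ 61,926.4 × g
Target RCF = 61,926.4 − 39,000 = 22,926.4 × g
N² = 22,926.4 / (20.0122 × 10⁻⁵) = 114,562,117
N ≈ √114,562,117 ≈ 10,703.4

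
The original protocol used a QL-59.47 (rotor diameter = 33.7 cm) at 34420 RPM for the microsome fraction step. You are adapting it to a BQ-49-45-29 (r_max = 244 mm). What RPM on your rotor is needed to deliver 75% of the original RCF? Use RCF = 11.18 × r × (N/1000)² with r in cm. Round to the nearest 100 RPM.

Original rotor: r = 33.7 / 2 = 16.85 cm
RCF = 11.18 × r × (N/1000)²
RCF_original = 11.18 × 16.85 × (34.42)² = 11.18 × 16.85 × 1,184.7364 ≈ 223,184.2 × g
Target RCF = 0.75 × 223,184.2 ≈ 167,388.2 × g
Your rotor: r = 244 mm = 24.4 cm
167,388.2 = 11.18 × 24.4 × (N/1000)²
(N/1000)² = 167,388.2 / 272.792 = 613.6111
N = 1000 × √613.6111 ≈ 24,771.2

24800 RPM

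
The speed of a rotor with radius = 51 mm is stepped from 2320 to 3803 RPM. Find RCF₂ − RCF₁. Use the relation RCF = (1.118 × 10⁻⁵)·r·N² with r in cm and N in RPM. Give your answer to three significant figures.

≈ 518 × g

r = 51 mm = 5.1 cm
RCF₁ = 1.118 × 10⁻⁵ × 5.1 × (2320)² = 1.118 × 10⁻⁵ × 5.1 × 5,382,400 ≈ 306.9 × g
RCF₂ = 1.118 × 10⁻⁵ × 5.1 × (3803)² = 1.118 × 10⁻⁵ × 5.1 × 14,462,809 ≈ 824.6 × g
Increase = 824.6 − 306.9 = 517.7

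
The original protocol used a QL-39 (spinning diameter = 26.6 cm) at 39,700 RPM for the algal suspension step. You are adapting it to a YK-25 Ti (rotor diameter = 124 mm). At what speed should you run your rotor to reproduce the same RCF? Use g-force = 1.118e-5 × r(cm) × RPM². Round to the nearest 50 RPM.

Original rotor: r = 26.6 / 2 = 13.3 cm
RCF_original = 1.118 × 10⁻⁵ × 13.3 × (39700)² = 1.118 × 10⁻⁵ × 13.3 × 1,576,090,000 ≈ 234,355.1 × g
Your rotor: r = 124 mm / 2 = 62 mm = 6.2 cm
234,355.1 = 1.118 × 10⁻⁵ × 6.2 × N²
N² = 234,355.1 / (6.9316 × 10⁻⁵) = 3,380,966,876
N ≈ √3,380,966,876 ≈ 58,146.1

≈ 58150 RPM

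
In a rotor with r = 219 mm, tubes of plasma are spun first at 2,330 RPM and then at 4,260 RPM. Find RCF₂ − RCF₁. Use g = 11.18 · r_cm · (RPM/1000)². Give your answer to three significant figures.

r = 219 mm = 21.9 cm
RCF₁ = 11.18 × 21.9 × (2.33)² = 11.18 × 21.9 × 5.4289 ≈ 1,329.2 × g
RCF₂ = 11.18 × 21.9 × (4.26)² = 11.18 × 21.9 × 18.1476 ≈ 4,443.3 × g
Increase = 4,443.3 − 1,329.2 = 3,114.1

≈ 3110 g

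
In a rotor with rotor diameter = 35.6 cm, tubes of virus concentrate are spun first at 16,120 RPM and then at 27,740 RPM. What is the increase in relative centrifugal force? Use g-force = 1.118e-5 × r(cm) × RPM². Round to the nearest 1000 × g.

≈ 101000 g

r = 35.6 / 2 = 17.8 cm
RCF₁ = 1.118 × 10⁻⁵ × 17.8 × (16120)² = 1.118 × 10⁻⁵ × 17.8 × 259,854,400 ≈ 51,712.1 × g
RCF₂ = 1.118 × 10⁻⁵ × 17.8 × (27740)² = 1.118 × 10⁻⁵ × 17.8 × 769,507,600 ≈ 153,135.1 × g
Increase = 153,135.1 − 51,712.1 = 101,423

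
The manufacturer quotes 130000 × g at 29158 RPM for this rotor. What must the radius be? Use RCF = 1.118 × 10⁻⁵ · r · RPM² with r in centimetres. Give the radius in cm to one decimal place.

130000 = 1.118 × 10⁻⁵ × r × (29158)²
r = 130000 / (1.118 × 10⁻⁵ × 850,188,964) = 130000 / 9505.113 ≈ 13.677 cm

≈ 13.7 cm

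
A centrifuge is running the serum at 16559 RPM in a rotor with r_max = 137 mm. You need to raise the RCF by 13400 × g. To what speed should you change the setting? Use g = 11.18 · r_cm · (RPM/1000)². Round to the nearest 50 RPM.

19000 RPM

r = 137 mm = 13.7 cm
Current RCF = 11.18 × 13.7 × (16.559)² = 11.18 × 13.7 × 274.200481 ≈ 41,998.2 × g
Target RCF = 41,998.2 + 13,400 = 55,398.2 × g
(N/1000)² = 55,398.2 / 153.166 = 361.6873
N = 1000 × √361.6873 ≈ 19,018.1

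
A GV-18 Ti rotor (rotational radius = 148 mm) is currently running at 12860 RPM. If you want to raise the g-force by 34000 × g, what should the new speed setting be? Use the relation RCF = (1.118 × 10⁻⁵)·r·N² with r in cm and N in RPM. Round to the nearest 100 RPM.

≈ 19300 RPM

r = 148 mm = 14.8 cm
Current RCF = 1.118 × 10⁻⁵ × 14.8 × (12860)² = 1.118 × 10⁻⁵ × 14.8 × 165,379,600 ≈ 27,364.4 × g
Target RCF = 27,364.4 + 34,000 = 61,364.4 × g
N² = 61,364.4 / (16.5464 × 10⁻⁵) = 370,862,544
N ≈ √370,862,544 ≈ 19,257.8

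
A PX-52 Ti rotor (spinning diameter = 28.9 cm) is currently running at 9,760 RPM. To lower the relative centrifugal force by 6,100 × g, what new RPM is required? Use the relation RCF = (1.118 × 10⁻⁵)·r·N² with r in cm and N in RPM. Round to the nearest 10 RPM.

≈ 7580 RPM

r = 28.9 / 2 = 14.45 cm
Current RCF = 1.118 × 10⁻⁵ × 14.45 × (9760)² = 1.118 × 10⁻⁵ × 14.45 × 95,257,600 ≈ 15,389 × g
Target RCF = 15,389 − 6,100 = 9,289 × g
N² = 9,289 / (16.1551 × 10⁻⁵) = 57,498,870
N ≈ √57,498,870 ≈ 7,582.8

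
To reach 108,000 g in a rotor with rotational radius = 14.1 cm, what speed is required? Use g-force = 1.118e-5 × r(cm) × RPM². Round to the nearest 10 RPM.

N ≈ 26170 RPM

108,000 = 1.118 × 10⁻⁵ × 14.1 × N²
N² = 108,000 / (15.7638 × 10⁻⁵) = 685,113,995
N ≈ √685,113,995 ≈ 26,174.7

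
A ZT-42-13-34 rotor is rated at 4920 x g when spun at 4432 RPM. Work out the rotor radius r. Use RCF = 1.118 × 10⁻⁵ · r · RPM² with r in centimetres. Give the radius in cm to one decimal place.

4920 = 1.118 × 10⁻⁵ × r × (4432)²
r = 4920 / (1.118 × 10⁻⁵ × 19,642,624) = 4920 / 219.6045 ≈ 22.404 cm

≈ 22.4 cm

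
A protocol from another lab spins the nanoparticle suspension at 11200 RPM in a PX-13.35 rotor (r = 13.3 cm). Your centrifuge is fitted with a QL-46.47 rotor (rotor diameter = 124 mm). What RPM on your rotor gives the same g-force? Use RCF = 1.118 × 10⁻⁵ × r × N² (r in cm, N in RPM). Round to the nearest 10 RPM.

RCF_original = 1.118 × 10⁻⁵ × 13.3 × (11200)² = 1.118 × 10⁻⁵ × 13.3 × 125,440,000 ≈ 18,652.2 × g
Your rotor: r = 124 mm / 2 = 62 mm = 6.2 cm
18,652.2 = 1.118 × 10⁻⁵ × 6.2 × N²
N² = 18,652.2 / (6.9316 × 10⁻⁵) = 269,089,388
N ≈ √269,089,388 ≈ 16,403.9

16400 RPM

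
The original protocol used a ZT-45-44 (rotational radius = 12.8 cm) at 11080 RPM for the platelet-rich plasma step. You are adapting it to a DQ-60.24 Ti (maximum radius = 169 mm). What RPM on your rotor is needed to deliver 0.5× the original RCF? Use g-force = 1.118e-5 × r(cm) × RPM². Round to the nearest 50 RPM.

RCF_original = 1.118 × 10⁻⁵ × 12.8 × (11080)² = 1.118 × 10⁻⁵ × 12.8 × 122,766,400 ≈ 17,568.4 × g
Target RCF = 0.5 × 17,568.4 ≈ 8,784.2 × g
Your rotor: r = 169 mm = 16.9 cm
8,784.2 = 1.118 × 10⁻⁵ × 16.9 × N²
N² = 8,784.2 / (18.8942 × 10⁻⁵) = 46,491,516
N ≈ √46,491,516 ≈ 6,818.5

≈ 6800 RPM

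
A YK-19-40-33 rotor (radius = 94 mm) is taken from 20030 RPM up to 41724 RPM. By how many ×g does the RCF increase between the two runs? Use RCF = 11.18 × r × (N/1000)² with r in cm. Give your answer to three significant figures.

≈ 141000 ×g

r = 94 mm = 9.4 cm
RCF₁ = 11.18 × 9.4 × (20.03)² = 11.18 × 9.4 × 401.2009 ≈ 42,163 × g
RCF₂ = 11.18 × 9.4 × (41.724)² = 11.18 × 9.4 × 1,740.892176 ≈ 182,953.8 × g
Increase = 182,953.8 − 42,163 = 140,790.8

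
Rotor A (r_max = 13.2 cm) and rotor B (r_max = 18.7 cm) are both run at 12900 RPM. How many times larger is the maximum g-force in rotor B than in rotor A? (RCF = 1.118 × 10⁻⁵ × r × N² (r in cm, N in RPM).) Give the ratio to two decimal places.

At fixed N, RCF ∝ r, so RCF_B/RCF_A = r_B/r_A = 18.7 / 13.2 = 1.4167.

1.42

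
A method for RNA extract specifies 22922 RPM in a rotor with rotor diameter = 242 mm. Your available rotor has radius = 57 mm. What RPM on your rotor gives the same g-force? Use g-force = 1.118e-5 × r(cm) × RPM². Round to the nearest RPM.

Original rotor: r = 242 mm / 2 = 121 mm = 12.1 cm
RCF_original = 1.118 × 10⁻⁵ × 12.1 × (22922)² = 1.118 × 10⁻⁵ × 12.1 × 525,418,084 ≈ 71,077.5 × g
Your rotor: r = 57 mm = 5.7 cm
71,077.5 = 1.118 × 10⁻⁵ × 5.7 × N²
N² = 71,077.5 / (6.3726 × 10⁻⁵) = 1,115,361,077
N ≈ √1,115,361,077 ≈ 33,397.0

≈ 33397 RPM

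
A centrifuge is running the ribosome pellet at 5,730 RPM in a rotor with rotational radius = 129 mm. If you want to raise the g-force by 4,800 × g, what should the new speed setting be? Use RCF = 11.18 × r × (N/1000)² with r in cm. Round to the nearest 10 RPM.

8130 RPM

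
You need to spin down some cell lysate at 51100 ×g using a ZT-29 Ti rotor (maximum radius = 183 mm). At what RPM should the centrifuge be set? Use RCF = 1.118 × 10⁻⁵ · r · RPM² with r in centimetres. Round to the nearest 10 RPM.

r = 183 mm = 18.3 cm
51,100 = 1.118 × 10⁻⁵ × 18.3 × N²
N² = 51,100 / (20.4594 × 10⁻⁵) = 249,762,945
N ≈ √249,762,945 ≈ 15,803.9

≈ 15800 RPM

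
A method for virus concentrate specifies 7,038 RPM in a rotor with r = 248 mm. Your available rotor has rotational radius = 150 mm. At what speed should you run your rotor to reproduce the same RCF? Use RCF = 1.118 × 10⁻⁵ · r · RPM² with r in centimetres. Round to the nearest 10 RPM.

9050 RPM

Original rotor: r = 248 mm = 24.8 cm
RCF = 1.118 × 10⁻⁵ × r × N²
RCF_original = 1.118 × 10⁻⁵ × 24.8 × (7038)² = 1.118 × 10⁻⁵ × 24.8 × 49,533,444 ≈ 13,733.8 × g
Your rotor: r = 150 mm = 15.0 cm
13,733.8 = 1.118 × 10⁻⁵ × 15 × N²
N² = 13,733.8 / (16.77 × 10⁻⁵) = 81,895,051
N ≈ √81,895,051 ≈ 9,049.6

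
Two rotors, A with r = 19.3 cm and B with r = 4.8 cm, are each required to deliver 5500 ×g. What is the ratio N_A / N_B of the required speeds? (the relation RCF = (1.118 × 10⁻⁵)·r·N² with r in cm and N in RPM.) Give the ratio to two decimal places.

0.50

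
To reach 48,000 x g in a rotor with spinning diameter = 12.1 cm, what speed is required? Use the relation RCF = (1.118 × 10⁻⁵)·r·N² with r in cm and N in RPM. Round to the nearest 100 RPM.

r = 12.1 / 2 = 6.05 cm
48,000 = 1.118 × 10⁻⁵ × 6.05 × N²
N² = 48,000 / (6.7639 × 10⁻⁵) = 709,649,758
N ≈ √709,649,758 ≈ 26,639.3

N ≈ 26600 RPM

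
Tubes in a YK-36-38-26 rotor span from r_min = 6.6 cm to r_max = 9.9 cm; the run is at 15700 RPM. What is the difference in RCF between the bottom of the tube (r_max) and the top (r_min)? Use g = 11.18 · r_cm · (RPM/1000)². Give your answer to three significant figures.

ΔRCF ≈ 9090 × g

RCF_max = 11.18 × 9.9 × (15.7)² = 11.18 × 9.9 × 246.49 ≈ 27,282 × g
RCF_min = 11.18 × 6.6 × (15.7)² = 11.18 × 6.6 × 246.49 ≈ 18,188 × g
ΔRCF = 27,282 − 18,188 = 9,094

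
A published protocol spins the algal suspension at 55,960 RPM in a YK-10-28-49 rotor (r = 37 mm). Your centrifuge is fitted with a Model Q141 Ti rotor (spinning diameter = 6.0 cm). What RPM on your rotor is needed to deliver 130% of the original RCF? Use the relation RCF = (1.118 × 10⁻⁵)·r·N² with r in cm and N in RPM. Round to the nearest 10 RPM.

Original rotor: r = 37 mm = 3.7 cm
RCF = 1.118 × 10⁻⁵ × r × N²
RCF_original = 1.118 × 10⁻⁵ × 3.7 × (55960)² = 1.118 × 10⁻⁵ × 3.7 × 3,131,521,600 ≈ 129,538.5 × g
Target RCF = 1.3 × 129,538.5 ≈ 168,400.1 × g
Your rotor: r = 6.0 / 2 = 3 cm
168,400.1 = 1.118 × 10⁻⁵ × 3 × N²
N² = 168,400.1 / (3.354 × 10⁻⁵) = 5,020,873,584
N ≈ √5,020,873,584 ≈ 70,858.1

≈ 70860 RPM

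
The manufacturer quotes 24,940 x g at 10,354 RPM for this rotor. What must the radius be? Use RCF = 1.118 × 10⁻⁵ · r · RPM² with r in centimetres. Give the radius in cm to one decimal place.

24940 = 1.118 × 10⁻⁵ × r × (10354)²
r = 24940 / (1.118 × 10⁻⁵ × 107,205,316) = 24940 / 1198.555 ≈ 20.808 cm

20.8 cm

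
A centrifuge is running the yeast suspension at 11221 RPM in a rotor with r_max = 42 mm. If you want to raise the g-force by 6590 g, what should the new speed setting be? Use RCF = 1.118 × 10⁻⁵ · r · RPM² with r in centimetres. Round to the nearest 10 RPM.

16320 RPM

r = 42 mm = 4.2 cm
Current RCF = 1.118 × 10⁻⁵ × 4.2 × (11221)² = 1.118 × 10⁻⁵ × 4.2 × 125,910,841 ≈ 5,912.3 × g
Target RCF = 5,912.3 + 6,590 = 12,502.3 × g
N² = 12,502.3 / (4.6956 × 10⁻⁵) = 266,255,644
N ≈ √266,255,644 ≈ 16,317.3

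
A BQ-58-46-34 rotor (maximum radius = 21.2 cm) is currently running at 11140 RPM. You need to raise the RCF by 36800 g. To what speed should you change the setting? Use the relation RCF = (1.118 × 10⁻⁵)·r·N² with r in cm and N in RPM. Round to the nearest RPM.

≈ 16714 RPM

Current RCF = 1.118 × 10⁻⁵ × 21.2 × (11140)² = 1.118 × 10⁻⁵ × 21.2 × 124,099,600 ≈ 29,413.6 × g
Target RCF = 29,413.6 + 36,800 = 66,213.6 × g
N² = 66,213.6 / (23.7016 × 10⁻⁵) = 279,363,419
N ≈ √279,363,419 ≈ 16,714.2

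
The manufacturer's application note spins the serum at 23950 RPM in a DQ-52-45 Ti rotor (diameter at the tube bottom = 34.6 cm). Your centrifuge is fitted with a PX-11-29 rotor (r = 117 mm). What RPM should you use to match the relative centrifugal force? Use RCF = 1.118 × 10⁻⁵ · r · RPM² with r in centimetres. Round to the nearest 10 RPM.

≈ 29120 RPM

Original rotor: r = 34.6 / 2 = 17.3 cm
RCF_original = 1.118 × 10⁻⁵ × 17.3 × (23950)² = 1.118 × 10⁻⁵ × 17.3 × 573,602,500 ≈ 110,942.8 × g
Your rotor: r = 117 mm = 11.7 cm
110,942.8 = 1.118 × 10⁻⁵ × 11.7 × N²
N² = 110,942.8 / (13.0806 × 10⁻⁵) = 848,147,638
N ≈ √848,147,638 ≈ 29,123.0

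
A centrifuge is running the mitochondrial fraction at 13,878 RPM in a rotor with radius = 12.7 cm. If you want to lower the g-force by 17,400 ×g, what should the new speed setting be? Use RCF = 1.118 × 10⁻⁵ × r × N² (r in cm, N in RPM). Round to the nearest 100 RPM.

8400 RPM

Current RCF = 1.118 × 10⁻⁵ × 12.7 × (13878)² = 1.118 × 10⁻⁵ × 12.7 × 192,598,884 ≈ 27,346.3 × g
Target RCF = 27,346.3 − 17,400 = 9,946.3 × g
N² = 9,946.3 / (14.1986 × 10⁻⁵) = 70,051,273
N ≈ √70,051,273 ≈ 8,369.7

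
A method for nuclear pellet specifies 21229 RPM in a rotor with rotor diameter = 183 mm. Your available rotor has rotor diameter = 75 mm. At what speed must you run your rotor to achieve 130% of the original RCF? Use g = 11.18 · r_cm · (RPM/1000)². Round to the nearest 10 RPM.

37810 RPM

Original rotor: r = 183 mm / 2 = 91.5 mm = 9.15 cm
RCF_original = 11.18 × 9.15 × (21.229)² = 11.18 × 9.15 × 450.670441 ≈ 46,102.2 × g
Target RCF = 1.3 × 46,102.2 ≈ 59,932.9 × g
Your rotor: r = 75 mm / 2 = 37.5 mm = 3.75 cm
59,932.9 = 11.18 × 3.75 × (N/1000)²
(N/1000)² = 59,932.9 / 41.925 = 1429.527
N = 1000 × √1429.527 ≈ 37,809.1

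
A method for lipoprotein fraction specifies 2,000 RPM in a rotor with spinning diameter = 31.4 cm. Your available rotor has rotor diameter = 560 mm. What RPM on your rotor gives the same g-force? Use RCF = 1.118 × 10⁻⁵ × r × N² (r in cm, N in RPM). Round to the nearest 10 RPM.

Original rotor: r = 31.4 / 2 = 15.7 cm
RCF_original = 1.118 × 10⁻⁵ × 15.7 × (2000)² = 1.118 × 10⁻⁵ × 15.7 × 4,000,000 ≈ 702.1 × g
Your rotor: r = 560 mm / 2 = 280 mm = 28 cm
702.1 = 1.118 × 10⁻⁵ × 28 × N²
N² = 702.1 / (31.304 × 10⁻⁵) = 2,242,844
N ≈ √2,242,844 ≈ 1,497.6

≈ 1500 RPM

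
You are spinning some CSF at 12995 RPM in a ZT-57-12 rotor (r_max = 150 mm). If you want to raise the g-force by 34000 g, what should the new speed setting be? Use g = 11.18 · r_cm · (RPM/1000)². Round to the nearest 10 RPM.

≈ 19280 RPM

r = 150 mm = 15.0 cm
Current RCF = 11.18 × 15 × (12.995)² = 11.18 × 15 × 168.870025 ≈ 28,319.5 × g
Target RCF = 28,319.5 + 34,000 = 62,319.5 × g
(N/1000)² = 62,319.5 / 167.7 = 371.613
N = 1000 × √371.613 ≈ 19,277.3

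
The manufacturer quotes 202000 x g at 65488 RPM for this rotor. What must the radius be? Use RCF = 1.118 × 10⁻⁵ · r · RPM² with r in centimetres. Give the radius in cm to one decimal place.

202000 = 1.118 × 10⁻⁵ × r × (65488)²
r = 202000 / (1.118 × 10⁻⁵ × 4,288,678,144) = 202000 / 47947.42 ≈ 4.213 cm

≈ 4.2 cm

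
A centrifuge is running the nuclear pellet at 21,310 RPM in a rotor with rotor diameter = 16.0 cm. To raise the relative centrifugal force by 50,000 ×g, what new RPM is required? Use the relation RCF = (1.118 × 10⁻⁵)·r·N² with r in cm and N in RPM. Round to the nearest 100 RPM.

r = 16.0 / 2 = 8 cm
Current RCF = 1.118 × 10⁻⁵ × 8 × (21310)² = 1.118 × 10⁻⁵ × 8 × 454,116,100 ≈ 40,616.1 × g
Target RCF = 40,616.1 + 50,000 = 90,616.1 × g
N² = 90,616.1 / (8.944 × 10⁻⁵) = 1,013,149,597
N ≈ √1,013,149,597 ≈ 31,830.0

N₂ ≈ 31800 RPM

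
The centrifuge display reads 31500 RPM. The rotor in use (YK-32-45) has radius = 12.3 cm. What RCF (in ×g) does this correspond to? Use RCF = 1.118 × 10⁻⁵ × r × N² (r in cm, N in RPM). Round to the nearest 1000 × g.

RCF = 1.118 × 10⁻⁵ × 12.3 × (31500)² = 1.118 × 10⁻⁵ × 12.3 × 992,250,000 ≈ 136,448.3 × g

136000 ×g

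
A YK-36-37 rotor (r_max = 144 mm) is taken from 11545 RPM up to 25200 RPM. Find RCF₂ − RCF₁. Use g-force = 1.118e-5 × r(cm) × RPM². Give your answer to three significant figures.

80800 x g

r = 144 mm = 14.4 cm
RCF₁ = 1.118 × 10⁻⁵ × 14.4 × (11545)² = 1.118 × 10⁻⁵ × 14.4 × 133,287,025 ≈ 21,458.1 × g
RCF₂ = 1.118 × 10⁻⁵ × 14.4 × (25200)² = 1.118 × 10⁻⁵ × 14.4 × 635,040,000 ≈ 102,236.4 × g
Increase = 102,236.4 − 21,458.1 = 80,778.3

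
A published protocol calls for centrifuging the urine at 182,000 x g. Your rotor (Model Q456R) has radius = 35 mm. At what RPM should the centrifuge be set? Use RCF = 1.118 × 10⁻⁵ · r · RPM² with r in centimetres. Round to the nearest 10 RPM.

r = 35 mm = 3.5 cm
182,000 = 1.118 × 10⁻⁵ × 3.5 × N²
N² = 182,000 / (3.913 × 10⁻⁵) = 4,651,162,791
N ≈ √4,651,162,791 ≈ 68,199.4

N ≈ 68200 RPM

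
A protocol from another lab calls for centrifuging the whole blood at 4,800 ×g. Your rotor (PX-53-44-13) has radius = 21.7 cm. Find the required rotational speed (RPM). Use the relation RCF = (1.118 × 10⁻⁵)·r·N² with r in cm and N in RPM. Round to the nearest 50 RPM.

4,800 = 1.118 × 10⁻⁵ × 21.7 × N²
N² = 4,800 / (24.2606 × 10⁻⁵) = 19,785,166
N ≈ √19,785,166 ≈ 4,448.1

4450 RPM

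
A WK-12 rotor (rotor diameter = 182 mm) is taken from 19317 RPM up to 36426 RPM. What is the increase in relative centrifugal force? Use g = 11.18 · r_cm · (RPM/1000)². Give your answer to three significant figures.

r = 182 mm / 2 = 91 mm = 9.1 cm
RCF₁ = 11.18 × 9.1 × (19.317)² = 11.18 × 9.1 × 373.146489 ≈ 37,963.2 × g
RCF₂ = 11.18 × 9.1 × (36.426)² = 11.18 × 9.1 × 1,326.853476 ≈ 134,991.4 × g
Increase = 134,991.4 − 37,963.2 = 97,028.2

97000 ×g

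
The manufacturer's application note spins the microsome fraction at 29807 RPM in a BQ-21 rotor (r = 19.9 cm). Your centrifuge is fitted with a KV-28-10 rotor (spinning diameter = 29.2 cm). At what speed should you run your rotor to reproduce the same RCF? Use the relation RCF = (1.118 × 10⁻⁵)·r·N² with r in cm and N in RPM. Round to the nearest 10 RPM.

RCF = 1.118 × 10⁻⁵ × r × N²
RCF_original = 1.118 × 10⁻⁵ × 19.9 × (29807)² = 1.118 × 10⁻⁵ × 19.9 × 888,457,249 ≈ 197,665.7 × g
Your rotor: r = 29.2 / 2 = 14.6 cm
197,665.7 = 1.118 × 10⁻⁵ × 14.6 × N²
N² = 197,665.7 / (16.3228 × 10⁻⁵) = 1,210,979,121
N ≈ √1,210,979,121 ≈ 34,799.1

34800 RPM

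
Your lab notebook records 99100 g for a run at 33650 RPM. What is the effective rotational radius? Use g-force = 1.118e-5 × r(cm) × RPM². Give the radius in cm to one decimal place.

7.8 cm

99100 = 1.118 × 10⁻⁵ × r × (33650)²
r = 99100 / (1.118 × 10⁻⁵ × 1,132,322,500) = 99100 / 12659.37 ≈ 7.828 cm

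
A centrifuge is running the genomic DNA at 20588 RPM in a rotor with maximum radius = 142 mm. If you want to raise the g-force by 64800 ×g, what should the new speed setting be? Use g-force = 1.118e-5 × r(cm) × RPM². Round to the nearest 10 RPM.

N₂ ≈ 28850 RPM

r = 142 mm = 14.2 cm
Current RCF = 1.118 × 10⁻⁵ × 14.2 × (20588)² = 1.118 × 10⁻⁵ × 14.2 × 423,865,744 ≈ 67,291.2 × g
Target RCF = 67,291.2 + 64,800 = 132,091.2 × g
N² = 132,091.2 / (15.8756 × 10⁻⁵) = 832,039,104
N ≈ √832,039,104 ≈ 28,845.1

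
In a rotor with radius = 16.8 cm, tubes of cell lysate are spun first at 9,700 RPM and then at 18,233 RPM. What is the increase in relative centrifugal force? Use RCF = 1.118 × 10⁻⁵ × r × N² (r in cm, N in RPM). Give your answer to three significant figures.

RCF₁ = 1.118 × 10⁻⁵ × 16.8 × (9700)² = 1.118 × 10⁻⁵ × 16.8 × 94,090,000 ≈ 17,672.4 × g
RCF₂ = 1.118 × 10⁻⁵ × 16.8 × (18233)² = 1.118 × 10⁻⁵ × 16.8 × 332,442,289 ≈ 62,440.6 × g
Increase = 62,440.6 − 17,672.4 = 44,768.2

44800 g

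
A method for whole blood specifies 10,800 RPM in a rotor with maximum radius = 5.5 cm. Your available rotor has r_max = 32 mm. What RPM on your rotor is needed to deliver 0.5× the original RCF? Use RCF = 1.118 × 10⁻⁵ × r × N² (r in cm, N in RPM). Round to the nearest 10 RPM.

RCF_original = 1.118 × 10⁻⁵ × 5.5 × (10800)² = 1.118 × 10⁻⁵ × 5.5 × 116,640,000 ≈ 7,172.2 × g
Target RCF = 0.5 × 7,172.2 ≈ 3,586.1 × g
Your rotor: r = 32 mm = 3.2 cm
3,586.1 = 1.118 × 10⁻⁵ × 3.2 × N²
N² = 3,586.1 / (3.5776 × 10⁻⁵) = 100,237,589
N ≈ √100,237,589 ≈ 10,011.9

≈ 10010 RPM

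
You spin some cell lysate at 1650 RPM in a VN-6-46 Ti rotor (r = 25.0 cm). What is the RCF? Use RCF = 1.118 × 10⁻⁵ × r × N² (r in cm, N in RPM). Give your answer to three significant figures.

761 ×g

RCF = 1.118 × 10⁻⁵ × r × N²
RCF = 1.118 × 10⁻⁵ × 25 × (1650)² = 1.118 × 10⁻⁵ × 25 × 2,722,500 ≈ 760.9 × g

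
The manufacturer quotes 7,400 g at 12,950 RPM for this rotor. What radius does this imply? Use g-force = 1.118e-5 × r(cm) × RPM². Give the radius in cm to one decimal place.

r ≈ 3.9 cm

RCF = 1.118 × 10⁻⁵ × r × N²
7400 = 1.118 × 10⁻⁵ × r × (12950)²
r = 7400 / (1.118 × 10⁻⁵ × 167,702,500) = 7400 / 1874.914 ≈ 3.947 cm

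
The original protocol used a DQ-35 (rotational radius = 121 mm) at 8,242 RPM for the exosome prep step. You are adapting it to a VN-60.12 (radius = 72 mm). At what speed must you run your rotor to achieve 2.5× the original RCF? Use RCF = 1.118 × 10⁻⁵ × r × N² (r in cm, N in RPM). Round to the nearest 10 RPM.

Original rotor: r = 121 mm = 12.1 cm
RCF_original = 1.118 × 10⁻⁵ × 12.1 × (8242)² = 1.118 × 10⁻⁵ × 12.1 × 67,930,564 ≈ 9,189.5 × g
Target RCF = 2.5 × 9,189.5 ≈ 22,973.8 × g
Your rotor: r = 72 mm = 7.2 cm
22,973.8 = 1.118 × 10⁻⁵ × 7.2 × N²
N² = 22,973.8 / (8.0496 × 10⁻⁵) = 285,403,001
N ≈ √285,403,001 ≈ 16,893.9

16890 RPM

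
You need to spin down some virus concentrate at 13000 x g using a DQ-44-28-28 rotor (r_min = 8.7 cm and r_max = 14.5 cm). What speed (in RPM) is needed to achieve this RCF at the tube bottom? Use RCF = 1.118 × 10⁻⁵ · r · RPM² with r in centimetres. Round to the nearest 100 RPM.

N ≈ 9000 RPM

Use r_max = 14.5 cm.
13,000 = 1.118 × 10⁻⁵ × 14.5 × N²
N² = 13,000 / (16.211 × 10⁻⁵) = 80,192,462
N ≈ √80,192,462 ≈ 8,955.0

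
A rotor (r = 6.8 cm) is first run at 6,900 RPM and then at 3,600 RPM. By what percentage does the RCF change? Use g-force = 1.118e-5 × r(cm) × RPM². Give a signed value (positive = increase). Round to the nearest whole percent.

RCF ∝ N², so the ratio is (3600/6900)² = (0.521739)² = 0.2722.
Change = 0.2722 − 1 = -0.7278 → -72.8%.

-73%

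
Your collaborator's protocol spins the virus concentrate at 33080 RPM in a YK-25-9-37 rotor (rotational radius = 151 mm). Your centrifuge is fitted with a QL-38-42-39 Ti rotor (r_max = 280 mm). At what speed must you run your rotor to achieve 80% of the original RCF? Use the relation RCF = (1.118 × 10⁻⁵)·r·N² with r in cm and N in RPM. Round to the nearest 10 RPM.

21730 RPM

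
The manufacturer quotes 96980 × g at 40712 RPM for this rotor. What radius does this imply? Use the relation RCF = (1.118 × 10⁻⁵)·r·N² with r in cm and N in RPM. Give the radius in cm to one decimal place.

≈ 5.2 cm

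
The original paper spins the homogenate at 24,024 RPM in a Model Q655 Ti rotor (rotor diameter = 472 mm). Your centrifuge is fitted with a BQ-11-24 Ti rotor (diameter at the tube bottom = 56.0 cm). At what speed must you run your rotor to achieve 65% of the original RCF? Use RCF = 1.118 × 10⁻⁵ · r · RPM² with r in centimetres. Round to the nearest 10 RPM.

17780 RPM

Original rotor: r = 472 mm / 2 = 236 mm = 23.6 cm
RCF_original = 1.118 × 10⁻⁵ × 23.6 × (24024)² = 1.118 × 10⁻⁵ × 23.6 × 577,152,576 ≈ 152,280.6 × g
Target RCF = 0.65 × 152,280.6 ≈ 98,982.4 × g
Your rotor: r = 56.0 / 2 = 28 cm
98,982.4 = 1.118 × 10⁻⁵ × 28 × N²
N² = 98,982.4 / (31.304 × 10⁻⁵) = 316,197,291
N ≈ √316,197,291 ≈ 17,781.9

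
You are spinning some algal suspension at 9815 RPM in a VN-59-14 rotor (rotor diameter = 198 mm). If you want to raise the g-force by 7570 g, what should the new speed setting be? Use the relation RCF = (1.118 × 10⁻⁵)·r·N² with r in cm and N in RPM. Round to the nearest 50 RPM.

r = 198 mm / 2 = 99 mm = 9.9 cm
Current RCF = 1.118 × 10⁻⁵ × 9.9 × (9815)² = 1.118 × 10⁻⁵ × 9.9 × 96,334,225 ≈ 10,662.5 × g
Target RCF = 10,662.5 + 7,570 = 18,232.5 × g
N² = 18,232.5 / (11.0682 × 10⁻⁵) = 164,728,682
N ≈ √164,728,682 ≈ 12,834.7

12850 RPM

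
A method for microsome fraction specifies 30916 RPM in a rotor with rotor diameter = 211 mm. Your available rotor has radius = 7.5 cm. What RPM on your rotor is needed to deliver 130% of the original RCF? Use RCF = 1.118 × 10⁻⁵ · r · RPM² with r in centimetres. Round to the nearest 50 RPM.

41800 RPM

Original rotor: r = 211 mm / 2 = 105.5 mm = 10.55 cm
RCF = 1.118 × 10⁻⁵ × r × N²
RCF_original = 1.118 × 10⁻⁵ × 10.55 × (30916)² = 1.118 × 10⁻⁵ × 10.55 × 955,799,056 ≈ 112,735.5 × g
Target RCF = 1.3 × 112,735.5 ≈ 146,556.1 × g
146,556.1 = 1.118 × 10⁻⁵ × 7.5 × N²
N² = 146,556.1 / (8.385 × 10⁻⁵) = 1,747,836,613
N ≈ √1,747,836,613 ≈ 41,807.1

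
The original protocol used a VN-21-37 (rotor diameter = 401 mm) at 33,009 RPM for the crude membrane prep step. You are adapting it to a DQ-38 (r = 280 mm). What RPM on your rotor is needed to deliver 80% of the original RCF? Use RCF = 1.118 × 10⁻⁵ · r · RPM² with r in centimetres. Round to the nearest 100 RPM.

Original rotor: r = 401 mm / 2 = 200.5 mm = 20.05 cm
RCF_original = 1.118 × 10⁻⁵ × 20.05 × (33009)² = 1.118 × 10⁻⁵ × 20.05 × 1,089,594,081 ≈ 244,242.3 × g
Target RCF = 0.8 × 244,242.3 ≈ 195,393.8 × g
Your rotor: r = 280 mm = 28.0 cm
195,393.8 = 1.118 × 10⁻⁵ × 28 × N²
N² = 195,393.8 / (31.304 × 10⁻⁵) = 624,181,574
N ≈ √624,181,574 ≈ 24,983.6

≈ 25000 RPM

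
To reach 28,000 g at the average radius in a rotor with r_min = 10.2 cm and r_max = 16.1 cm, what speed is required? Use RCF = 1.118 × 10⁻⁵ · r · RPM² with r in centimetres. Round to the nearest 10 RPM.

r_avg = (10.2 + 16.1) / 2 = 13.15 cm
RCF = 1.118 × 10⁻⁵ × r × N²
28,000 = 1.118 × 10⁻⁵ × 13.15 × N²
N² = 28,000 / (14.7017 × 10⁻⁵) = 190,454,165
N ≈ √190,454,165 ≈ 13,800.5

≈ 13800 RPM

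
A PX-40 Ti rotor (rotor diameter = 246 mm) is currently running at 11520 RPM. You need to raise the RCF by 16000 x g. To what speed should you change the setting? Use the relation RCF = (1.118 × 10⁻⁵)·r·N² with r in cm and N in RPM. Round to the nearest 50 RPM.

≈ 15800 RPM

r = 246 mm / 2 = 123 mm = 12.3 cm
Current RCF = 1.118 × 10⁻⁵ × 12.3 × (11520)² = 1.118 × 10⁻⁵ × 12.3 × 132,710,400 ≈ 18,249.5 × g
Target RCF = 18,249.5 + 16,000 = 34,249.5 × g
N² = 34,249.5 / (13.7514 × 10⁻⁵) = 249,061,914
N ≈ √249,061,914 ≈ 15,781.7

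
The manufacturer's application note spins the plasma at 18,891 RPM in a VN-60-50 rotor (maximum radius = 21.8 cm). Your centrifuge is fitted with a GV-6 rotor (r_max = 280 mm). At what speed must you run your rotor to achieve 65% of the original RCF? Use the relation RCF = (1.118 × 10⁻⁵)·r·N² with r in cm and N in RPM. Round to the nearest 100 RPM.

RCF_original = 1.118 × 10⁻⁵ × 21.8 × (18891)² = 1.118 × 10⁻⁵ × 21.8 × 356,869,881 ≈ 86,977.8 × g
Target RCF = 0.65 × 86,977.8 ≈ 56,535.6 × g
Your rotor: r = 280 mm = 28.0 cm
56,535.6 = 1.118 × 10⁻⁵ × 28 × N²
N² = 56,535.6 / (31.304 × 10⁻⁵) = 180,601,840
N ≈ √180,601,840 ≈ 13,438.8

13400 RPM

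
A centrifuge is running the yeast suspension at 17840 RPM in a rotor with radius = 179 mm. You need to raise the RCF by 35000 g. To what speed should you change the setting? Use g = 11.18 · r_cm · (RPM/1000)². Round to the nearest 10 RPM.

N₂ ≈ 22210 RPM

r = 179 mm = 17.9 cm
Current RCF = 11.18 × 17.9 × (17.84)² = 11.18 × 17.9 × 318.2656 ≈ 63,691.9 × g
Target RCF = 63,691.9 + 35,000 = 98,691.9 × g
(N/1000)² = 98,691.9 / 200.122 = 493.1587
N = 1000 × √493.1587 ≈ 22,207.2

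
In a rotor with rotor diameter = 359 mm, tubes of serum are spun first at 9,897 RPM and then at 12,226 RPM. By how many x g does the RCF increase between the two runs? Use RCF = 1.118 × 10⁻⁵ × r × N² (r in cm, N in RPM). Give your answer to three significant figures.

≈ 10300 x g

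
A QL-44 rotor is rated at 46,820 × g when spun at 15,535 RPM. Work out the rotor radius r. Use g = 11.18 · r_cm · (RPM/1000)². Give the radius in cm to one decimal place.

RCF = 11.18 × r × (N/1000)²
46820 = 11.18 × r × (15.535)²
r = 46820 / (11.18 × 241.336225) = 46820 / 2698.139 ≈ 17.353 cm

17.4 cm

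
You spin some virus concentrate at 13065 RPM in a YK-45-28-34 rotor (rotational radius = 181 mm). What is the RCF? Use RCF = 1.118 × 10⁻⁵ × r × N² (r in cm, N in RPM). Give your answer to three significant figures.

RCF ≈ 34500 g

r = 181 mm = 18.1 cm
RCF = 1.118 × 10⁻⁵ × 18.1 × (13065)² = 1.118 × 10⁻⁵ × 18.1 × 170,694,225 ≈ 34,541.3 × g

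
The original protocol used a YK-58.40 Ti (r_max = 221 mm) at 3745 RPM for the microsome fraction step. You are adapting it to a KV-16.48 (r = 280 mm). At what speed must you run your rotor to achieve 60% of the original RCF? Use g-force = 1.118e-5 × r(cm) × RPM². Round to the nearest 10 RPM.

Original rotor: r = 221 mm = 22.1 cm
RCF = 1.118 × 10⁻⁵ × r × N²
RCF_original = 1.118 × 10⁻⁵ × 22.1 × (3745)² = 1.118 × 10⁻⁵ × 22.1 × 14,025,025 ≈ 3,465.3 × g
Target RCF = 0.6 × 3,465.3 ≈ 2,079.2 × g
Your rotor: r = 280 mm = 28.0 cm
2,079.2 = 1.118 × 10⁻⁵ × 28 × N²
N² = 2,079.2 / (31.304 × 10⁻⁵) = 6,641,963
N ≈ √6,641,963 ≈ 2,577.2

2580 RPM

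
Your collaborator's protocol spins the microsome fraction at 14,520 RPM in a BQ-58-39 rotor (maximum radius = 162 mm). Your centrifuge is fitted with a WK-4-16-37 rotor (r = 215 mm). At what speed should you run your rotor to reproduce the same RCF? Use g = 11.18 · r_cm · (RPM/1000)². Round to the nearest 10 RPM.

Original rotor: r = 162 mm = 16.2 cm
RCF_original = 11.18 × 16.2 × (14.52)² = 11.18 × 16.2 × 210.8304 ≈ 38,184.8 × g
Your rotor: r = 215 mm = 21.5 cm
38,184.8 = 11.18 × 21.5 × (N/1000)²
(N/1000)² = 38,184.8 / 240.37 = 158.8584
N = 1000 × √158.8584 ≈ 12,603.9

12600 RPM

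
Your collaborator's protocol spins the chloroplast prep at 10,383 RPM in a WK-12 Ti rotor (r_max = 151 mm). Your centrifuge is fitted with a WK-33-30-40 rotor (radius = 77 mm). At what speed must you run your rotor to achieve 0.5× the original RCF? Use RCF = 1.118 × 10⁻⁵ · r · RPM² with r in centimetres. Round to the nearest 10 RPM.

Original rotor: r = 151 mm = 15.1 cm
RCF_original = 1.118 × 10⁻⁵ × 15.1 × (10383)² = 1.118 × 10⁻⁵ × 15.1 × 107,806,689 ≈ 18,199.7 × g
Target RCF = 0.5 × 18,199.7 ≈ 9,099.9 × g
Your rotor: r = 77 mm = 7.7 cm
9,099.9 = 1.118 × 10⁻⁵ × 7.7 × N²
N² = 9,099.9 / (8.6086 × 10⁻⁵) = 105,707,084
N ≈ √105,707,084 ≈ 10,281.4

≈ 10280 RPM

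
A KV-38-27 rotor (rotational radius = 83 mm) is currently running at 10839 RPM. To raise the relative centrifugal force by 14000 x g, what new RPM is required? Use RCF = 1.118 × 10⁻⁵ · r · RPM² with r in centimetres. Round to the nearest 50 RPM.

≈ 16400 RPM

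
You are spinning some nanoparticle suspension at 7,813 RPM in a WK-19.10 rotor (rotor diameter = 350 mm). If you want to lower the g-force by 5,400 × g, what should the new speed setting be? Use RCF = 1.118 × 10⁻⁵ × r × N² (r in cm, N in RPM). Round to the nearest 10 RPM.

N₂ ≈ 5780 RPM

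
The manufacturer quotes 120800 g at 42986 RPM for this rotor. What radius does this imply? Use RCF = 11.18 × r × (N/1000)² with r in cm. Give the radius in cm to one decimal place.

r ≈ 5.8 cm

120800 = 11.18 × r × (42.986)²
r = 120800 / (11.18 × 1847.796196) = 120800 / 20658.36 ≈ 5.848 cm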